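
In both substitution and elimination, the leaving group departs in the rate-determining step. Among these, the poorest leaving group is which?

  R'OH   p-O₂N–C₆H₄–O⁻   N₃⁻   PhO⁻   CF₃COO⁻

Rank by basicity of the departing species: weakest base leaves most easily.
R'OH: pKₐ(R'OH₂⁺) ≈ -2.4
CF₃COO⁻: pKₐ(CF₃COOH) ≈ 0.2
N₃⁻: pKₐ(HN₃) ≈ 4.7
p-O₂N–C₆H₄–O⁻: pKₐ(p-nitrophenol) ≈ 7.2
PhO⁻: pKₐ(C₆H₅OH (phenol)) ≈ 10

PhO⁻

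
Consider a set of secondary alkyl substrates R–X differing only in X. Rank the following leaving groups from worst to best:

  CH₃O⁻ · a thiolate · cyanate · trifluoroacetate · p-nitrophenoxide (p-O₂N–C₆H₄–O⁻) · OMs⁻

CH₃O⁻ < a thiolate < p-nitrophenoxide (p-O₂N–C₆H₄–O⁻) < cyanate < trifluoroacetate < OMs⁻

Leaving-group ability tracks the stability of the departed species; conjugate-acid pKₐ is the usual yardstick (lower pKₐ → better LG).
OMs⁻: pKₐ(CH₃SO₃H (MsOH)) ≈ -1.9
trifluoroacetate: pKₐ(CF₃COOH) ≈ 0.2
cyanate: pKₐ(HOCN) ≈ 3.5
p-nitrophenoxide (p-O₂N–C₆H₄–O⁻): pKₐ(p-nitrophenol) ≈ 7.2
a thiolate: pKₐ(RSH (a thiol)) ≈ 10.5
CH₃O⁻: pKₐ(CH₃OH) ≈ 15.5
Reversing gives the worst-to-best order requested.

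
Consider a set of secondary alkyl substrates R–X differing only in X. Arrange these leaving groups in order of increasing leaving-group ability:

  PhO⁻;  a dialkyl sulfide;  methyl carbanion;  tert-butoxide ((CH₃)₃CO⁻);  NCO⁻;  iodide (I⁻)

methyl carbanion < tert-butoxide ((CH₃)₃CO⁻) < PhO⁻ < NCO⁻ < a dialkyl sulfide < iodide (I⁻)

iodide (I⁻): pKₐ(HI) ≈ -10
a dialkyl sulfide: pKₐ(R'₂SH⁺) ≈ -7
NCO⁻: pKₐ(HOCN) ≈ 3.5
PhO⁻: pKₐ(C₆H₅OH (phenol)) ≈ 10
tert-butoxide ((CH₃)₃CO⁻): pKₐ(t-BuOH) ≈ 18
methyl carbanion: pKₐ(CH₄) ≈ 48
The question asks for worst first, so the sequence is read in increasing leaving-group ability.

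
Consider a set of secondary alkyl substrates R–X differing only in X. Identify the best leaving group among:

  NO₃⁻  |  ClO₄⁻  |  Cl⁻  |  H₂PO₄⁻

ClO₄⁻

ClO₄⁻: pKₐ(HClO₄) ≈ -10
Cl⁻: pKₐ(HCl) ≈ -7
NO₃⁻: pKₐ(HNO₃) ≈ -1.3
H₂PO₄⁻: pKₐ(H₃PO₄) ≈ 2.1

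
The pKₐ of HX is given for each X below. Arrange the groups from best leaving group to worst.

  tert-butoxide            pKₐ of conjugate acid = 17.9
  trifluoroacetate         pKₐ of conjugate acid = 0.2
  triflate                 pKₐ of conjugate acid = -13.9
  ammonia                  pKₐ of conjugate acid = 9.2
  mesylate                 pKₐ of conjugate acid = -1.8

Lower conjugate-acid pKₐ ⇒ weaker base ⇒ better leaving group.
Sorting by the given values: triflate (-13.9), mesylate (-1.8), trifluoroacetate (0.2), ammonia (9.2), tert-butoxide (17.9).

triflate > mesylate > trifluoroacetate > ammonia > tert-butoxide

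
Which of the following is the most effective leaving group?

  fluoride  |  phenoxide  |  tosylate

tosylate

Rank by basicity of the departing species: weakest base leaves most easily.
tosylate: pKₐ(p-CH₃C₆H₄SO₃H (TsOH)) ≈ -2.8
fluoride: pKₐ(HF) ≈ 3.2
phenoxide: pKₐ(C₆H₅OH (phenol)) ≈ 10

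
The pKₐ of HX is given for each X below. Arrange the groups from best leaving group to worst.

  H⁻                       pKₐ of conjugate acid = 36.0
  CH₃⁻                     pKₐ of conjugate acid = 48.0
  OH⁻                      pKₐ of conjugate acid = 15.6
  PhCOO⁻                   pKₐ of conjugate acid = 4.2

PhCOO⁻ > OH⁻ > H⁻ > CH₃⁻

Lower conjugate-acid pKₐ ⇒ weaker base ⇒ better leaving group.
Sorting by the given values: PhCOO⁻ (4.2), OH⁻ (15.6), H⁻ (36.0), CH₃⁻ (48.0).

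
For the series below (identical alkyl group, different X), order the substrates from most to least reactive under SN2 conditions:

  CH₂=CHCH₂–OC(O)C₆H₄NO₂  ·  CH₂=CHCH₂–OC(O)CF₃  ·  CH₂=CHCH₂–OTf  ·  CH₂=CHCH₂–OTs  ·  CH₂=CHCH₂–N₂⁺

The skeletons are identical, so relative rate is governed entirely by leaving-group ability.
Rank by basicity of the departing species: weakest base leaves most easily.
CH₂=CHCH₂–N₂⁺ loses N₂: no meaningful conjugate acid; N₂ departs as an exceptionally stable neutral molecule
CH₂=CHCH₂–OTf loses OTf⁻: pKₐ(CF₃SO₃H (triflic acid)) ≈ -14
CH₂=CHCH₂–OTs loses OTs⁻: pKₐ(p-CH₃C₆H₄SO₃H (TsOH)) ≈ -2.8
CH₂=CHCH₂–OC(O)CF₃ loses CF₃COO⁻: pKₐ(CF₃COOH) ≈ 0.2
CH₂=CHCH₂–OC(O)C₆H₄NO₂ loses p-O₂N–C₆H₄–COO⁻: pKₐ(p-nitrobenzoic acid) ≈ 3.4

CH₂=CHCH₂–N₂⁺ > CH₂=CHCH₂–OTf > CH₂=CHCH₂–OTs > CH₂=CHCH₂–OC(O)CF₃ > CH₂=CHCH₂–OC(O)C₆H₄NO₂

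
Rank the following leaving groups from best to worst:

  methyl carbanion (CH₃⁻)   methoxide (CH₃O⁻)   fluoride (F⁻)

fluoride (F⁻): pKₐ(HF) ≈ 3.2
methoxide (CH₃O⁻): pKₐ(CH₃OH) ≈ 15.5
methyl carbanion (CH₃⁻): pKₐ(CH₄) ≈ 48

fluoride (F⁻) > methoxide (CH₃O⁻) > methyl carbanion (CH₃⁻)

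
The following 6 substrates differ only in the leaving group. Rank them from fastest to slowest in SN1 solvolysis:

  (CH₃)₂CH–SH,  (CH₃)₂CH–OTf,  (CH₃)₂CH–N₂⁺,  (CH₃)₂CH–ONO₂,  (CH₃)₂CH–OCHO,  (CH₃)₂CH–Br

(CH₃)₂CH–N₂⁺ > (CH₃)₂CH–OTf > (CH₃)₂CH–Br > (CH₃)₂CH–ONO₂ > (CH₃)₂CH–OCHO > (CH₃)₂CH–SH

With the same alkyl group throughout, only the leaving group differentiates the rates.
Rank by basicity of the departing species: weakest base leaves most easily.
(CH₃)₂CH–N₂⁺ loses N₂: no meaningful conjugate acid; N₂ departs as an exceptionally stable neutral molecule
(CH₃)₂CH–OTf loses OTf⁻: pKₐ(CF₃SO₃H (triflic acid)) ≈ -14
(CH₃)₂CH–Br loses Br⁻: pKₐ(HBr) ≈ -9
(CH₃)₂CH–ONO₂ loses NO₃⁻: pKₐ(HNO₃) ≈ -1.3
(CH₃)₂CH–OCHO loses HCOO⁻: pKₐ(HCOOH) ≈ 3.8
(CH₃)₂CH–SH loses HS⁻: pKₐ(H₂S) ≈ 7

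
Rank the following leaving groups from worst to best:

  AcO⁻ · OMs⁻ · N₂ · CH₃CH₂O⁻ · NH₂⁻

NH₂⁻ < CH₃CH₂O⁻ < AcO⁻ < OMs⁻ < N₂

The more stable X⁻ (or X) is on its own — i.e. the weaker a base it is — the better a leaving group it makes.
N₂: no meaningful conjugate acid; N₂ departs as an exceptionally stable neutral molecule
OMs⁻: pKₐ(CH₃SO₃H (MsOH)) ≈ -1.9
AcO⁻: pKₐ(CH₃COOH) ≈ 4.8
CH₃CH₂O⁻: pKₐ(CH₃CH₂OH) ≈ 16
NH₂⁻: pKₐ(NH₃) ≈ 38
Listed from poorest to best leaving group as asked.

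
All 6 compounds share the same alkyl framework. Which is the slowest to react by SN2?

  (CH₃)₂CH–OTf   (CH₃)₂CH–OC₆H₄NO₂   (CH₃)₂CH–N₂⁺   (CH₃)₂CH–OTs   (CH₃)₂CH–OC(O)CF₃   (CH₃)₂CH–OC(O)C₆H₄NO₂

(CH₃)₂CH–OC₆H₄NO₂

Same R in every case — rank the leaving groups.
Leaving-group ability tracks the stability of the departed species; conjugate-acid pKₐ is the usual yardstick (lower pKₐ → better LG).
(CH₃)₂CH–N₂⁺ loses N₂: no meaningful conjugate acid; N₂ departs as an exceptionally stable neutral molecule
(CH₃)₂CH–OTf loses OTf⁻: pKₐ(CF₃SO₃H (triflic acid)) ≈ -14
(CH₃)₂CH–OTs loses OTs⁻: pKₐ(p-CH₃C₆H₄SO₃H (TsOH)) ≈ -2.8
(CH₃)₂CH–OC(O)CF₃ loses CF₃COO⁻: pKₐ(CF₃COOH) ≈ 0.2
(CH₃)₂CH–OC(O)C₆H₄NO₂ loses p-O₂N–C₆H₄–COO⁻: pKₐ(p-nitrobenzoic acid) ≈ 3.4
(CH₃)₂CH–OC₆H₄NO₂ loses p-O₂N–C₆H₄–O⁻: pKₐ(p-nitrophenol) ≈ 7.2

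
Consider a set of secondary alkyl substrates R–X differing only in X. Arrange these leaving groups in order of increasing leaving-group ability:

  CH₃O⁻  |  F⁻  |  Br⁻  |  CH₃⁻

Br⁻: pKₐ(HBr) ≈ -9
F⁻: pKₐ(HF) ≈ 3.2
CH₃O⁻: pKₐ(CH₃OH) ≈ 15.5
CH₃⁻: pKₐ(CH₄) ≈ 48
Listed from poorest to best leaving group as asked.

CH₃⁻ < CH₃O⁻ < F⁻ < Br⁻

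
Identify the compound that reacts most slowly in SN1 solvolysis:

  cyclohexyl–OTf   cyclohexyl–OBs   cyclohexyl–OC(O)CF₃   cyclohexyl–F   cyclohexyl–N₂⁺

cyclohexyl–F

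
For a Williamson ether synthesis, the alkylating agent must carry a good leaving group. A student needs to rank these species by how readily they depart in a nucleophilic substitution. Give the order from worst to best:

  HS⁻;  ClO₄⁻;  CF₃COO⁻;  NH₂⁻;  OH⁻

ClO₄⁻: pKₐ(HClO₄) ≈ -10
CF₃COO⁻: pKₐ(CF₃COOH) ≈ 0.2
HS⁻: pKₐ(H₂S) ≈ 7 — larger and more polarisable than the oxygen analogue
OH⁻: pKₐ(H₂O) ≈ 15.7
NH₂⁻: pKₐ(NH₃) ≈ 38 — extremely strong base; never a leaving group
Reversing gives the worst-to-best order requested.

NH₂⁻ < OH⁻ < HS⁻ < CF₃COO⁻ < ClO₄⁻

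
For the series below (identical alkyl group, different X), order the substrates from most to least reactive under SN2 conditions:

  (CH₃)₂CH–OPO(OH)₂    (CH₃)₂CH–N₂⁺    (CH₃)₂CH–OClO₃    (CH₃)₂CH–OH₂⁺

With the same alkyl group throughout, only the leaving group differentiates the rates.
Leaving-group ability tracks the stability of the departed species; conjugate-acid pKₐ is the usual yardstick (lower pKₐ → better LG).
(CH₃)₂CH–N₂⁺ loses N₂: no meaningful conjugate acid; N₂ departs as an exceptionally stable neutral molecule
(CH₃)₂CH–OClO₃ loses ClO₄⁻: pKₐ(HClO₄) ≈ -10
(CH₃)₂CH–OH₂⁺ loses H₂O: pKₐ(H₃O⁺) ≈ -1.7
(CH₃)₂CH–OPO(OH)₂ loses H₂PO₄⁻: pKₐ(H₃PO₄) ≈ 2.1

(CH₃)₂CH–N₂⁺ > (CH₃)₂CH–OClO₃ > (CH₃)₂CH–OH₂⁺ > (CH₃)₂CH–OPO(OH)₂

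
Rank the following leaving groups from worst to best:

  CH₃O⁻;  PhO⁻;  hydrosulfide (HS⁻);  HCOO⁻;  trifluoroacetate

A good leaving group is a weak base: the lower the pKₐ of its conjugate acid, the more readily it departs.
trifluoroacetate: pKₐ(CF₃COOH) ≈ 0.2 — strongly electron-withdrawing CF₃ stabilises the carboxylate
HCOO⁻: pKₐ(HCOOH) ≈ 3.8 — resonance-stabilised carboxylate
hydrosulfide (HS⁻): pKₐ(H₂S) ≈ 7
PhO⁻: pKₐ(C₆H₅OH (phenol)) ≈ 10
CH₃O⁻: pKₐ(CH₃OH) ≈ 15.5 — strong base; alkoxides do not leave unassisted
Listed from poorest to best leaving group as asked.

CH₃O⁻ < PhO⁻ < hydrosulfide (HS⁻) < HCOO⁻ < trifluoroacetate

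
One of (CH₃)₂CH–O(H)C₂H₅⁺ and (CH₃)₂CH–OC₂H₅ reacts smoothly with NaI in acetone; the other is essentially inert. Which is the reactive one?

From (CH₃)₂CH–OC₂H₅ the departing group would be CH₃CH₂O⁻ (pKₐ(CH₃CH₂OH) ≈ 16). Strong base; alkoxides do not leave unassisted.
From (CH₃)₂CH–O(H)C₂H₅⁺ the leaving group is R'OH (pKₐ(R'OH₂⁺) ≈ -2.4). Neutral; leaves from a protonated ether (an oxonium ion, R–O(H)R'⁺).
(In practice (CH₃)₂CH–O(H)C₂H₅⁺ is made from (CH₃)₂CH–OC₂H₅ by protonation with concentrated HBr, allowing neutral ethanol, rather than ethoxide, to depart.)

(CH₃)₂CH–O(H)C₂H₅⁺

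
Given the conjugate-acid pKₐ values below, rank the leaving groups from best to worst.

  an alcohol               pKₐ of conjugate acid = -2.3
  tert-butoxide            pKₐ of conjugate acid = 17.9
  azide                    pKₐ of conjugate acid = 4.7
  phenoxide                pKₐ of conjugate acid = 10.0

an alcohol > azide > phenoxide > tert-butoxide

Lower conjugate-acid pKₐ ⇒ weaker base ⇒ better leaving group.
Sorting by the given values: an alcohol (-2.3), azide (4.7), phenoxide (10.0), tert-butoxide (17.9).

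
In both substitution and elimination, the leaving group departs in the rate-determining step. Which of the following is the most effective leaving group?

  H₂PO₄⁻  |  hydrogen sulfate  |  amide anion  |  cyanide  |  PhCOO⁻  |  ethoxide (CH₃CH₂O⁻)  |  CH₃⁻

Rank by basicity of the departing species: weakest base leaves most easily.
hydrogen sulfate: pKₐ(H₂SO₄) ≈ -3
H₂PO₄⁻: pKₐ(H₃PO₄) ≈ 2.1
PhCOO⁻: pKₐ(C₆H₅COOH) ≈ 4.2
cyanide: pKₐ(HCN) ≈ 9.2
ethoxide (CH₃CH₂O⁻): pKₐ(CH₃CH₂OH) ≈ 16
amide anion: pKₐ(NH₃) ≈ 38
CH₃⁻: pKₐ(CH₄) ≈ 48

hydrogen sulfate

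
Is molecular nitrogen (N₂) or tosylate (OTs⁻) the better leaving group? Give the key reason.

molecular nitrogen (N₂)

molecular nitrogen (N₂) is the better leaving group.
N₂ is the ultimate leaving group — it departs as an exceptionally stable neutral molecule, whereas tosylate (OTs⁻) (pKₐ(p-CH₃C₆H₄SO₃H (TsOH)) ≈ -2.8) is far more basic.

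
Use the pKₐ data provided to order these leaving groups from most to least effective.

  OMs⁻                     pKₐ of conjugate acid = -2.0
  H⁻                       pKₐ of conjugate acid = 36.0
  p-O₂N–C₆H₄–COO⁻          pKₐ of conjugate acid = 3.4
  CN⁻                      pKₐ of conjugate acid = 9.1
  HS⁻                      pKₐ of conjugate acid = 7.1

Lower conjugate-acid pKₐ ⇒ weaker base ⇒ better leaving group.
Sorting by the given values: OMs⁻ (-2.0), p-O₂N–C₆H₄–COO⁻ (3.4), HS⁻ (7.1), CN⁻ (9.1), H⁻ (36.0).

OMs⁻ > p-O₂N–C₆H₄–COO⁻ > HS⁻ > CN⁻ > H⁻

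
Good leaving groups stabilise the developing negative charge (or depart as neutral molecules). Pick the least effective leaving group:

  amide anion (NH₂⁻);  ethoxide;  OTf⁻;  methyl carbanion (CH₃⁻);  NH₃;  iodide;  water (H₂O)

methyl carbanion (CH₃⁻)

OTf⁻: pKₐ(CF₃SO₃H (triflic acid)) ≈ -14
iodide: pKₐ(HI) ≈ -10
water (H₂O): pKₐ(H₃O⁺) ≈ -1.7
NH₃: pKₐ(NH₄⁺) ≈ 9.2
ethoxide: pKₐ(CH₃CH₂OH) ≈ 16
amide anion (NH₂⁻): pKₐ(NH₃) ≈ 38
methyl carbanion (CH₃⁻): pKₐ(CH₄) ≈ 48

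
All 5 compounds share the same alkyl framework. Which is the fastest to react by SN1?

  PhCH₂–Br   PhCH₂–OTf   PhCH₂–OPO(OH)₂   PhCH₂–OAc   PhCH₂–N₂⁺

The skeletons are identical, so relative rate is governed entirely by leaving-group ability.
Leaving-group ability tracks the stability of the departed species; conjugate-acid pKₐ is the usual yardstick (lower pKₐ → better LG).
PhCH₂–N₂⁺ loses N₂: no meaningful conjugate acid; N₂ departs as an exceptionally stable neutral molecule
PhCH₂–OTf loses OTf⁻: pKₐ(CF₃SO₃H (triflic acid)) ≈ -14
PhCH₂–Br loses Br⁻: pKₐ(HBr) ≈ -9
PhCH₂–OPO(OH)₂ loses H₂PO₄⁻: pKₐ(H₃PO₄) ≈ 2.1
PhCH₂–OAc loses AcO⁻: pKₐ(CH₃COOH) ≈ 4.8

PhCH₂–N₂⁺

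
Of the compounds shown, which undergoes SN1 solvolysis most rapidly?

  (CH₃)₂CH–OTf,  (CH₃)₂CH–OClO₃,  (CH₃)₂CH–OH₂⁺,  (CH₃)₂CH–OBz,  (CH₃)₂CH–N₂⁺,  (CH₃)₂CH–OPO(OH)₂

Identical carbon frameworks mean the comparison reduces to leaving-group quality.
A good leaving group is a weak base: the lower the pKₐ of its conjugate acid, the more readily it departs.
(CH₃)₂CH–N₂⁺ loses N₂: no meaningful conjugate acid; N₂ departs as an exceptionally stable neutral molecule
(CH₃)₂CH–OTf loses OTf⁻: pKₐ(CF₃SO₃H (triflic acid)) ≈ -14
(CH₃)₂CH–OClO₃ loses ClO₄⁻: pKₐ(HClO₄) ≈ -10
(CH₃)₂CH–OH₂⁺ loses H₂O: pKₐ(H₃O⁺) ≈ -1.7
(CH₃)₂CH–OPO(OH)₂ loses H₂PO₄⁻: pKₐ(H₃PO₄) ≈ 2.1
(CH₃)₂CH–OBz loses PhCOO⁻: pKₐ(C₆H₅COOH) ≈ 4.2

(CH₃)₂CH–N₂⁺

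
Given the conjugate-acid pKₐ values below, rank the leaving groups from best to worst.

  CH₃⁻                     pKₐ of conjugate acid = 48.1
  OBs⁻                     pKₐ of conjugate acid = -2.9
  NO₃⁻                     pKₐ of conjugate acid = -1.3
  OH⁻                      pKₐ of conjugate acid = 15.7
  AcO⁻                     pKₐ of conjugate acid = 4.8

OBs⁻ > NO₃⁻ > AcO⁻ > OH⁻ > CH₃⁻

Lower conjugate-acid pKₐ ⇒ weaker base ⇒ better leaving group.
Sorting by the given values: OBs⁻ (-2.9), NO₃⁻ (-1.3), AcO⁻ (4.8), OH⁻ (15.7), CH₃⁻ (48.1).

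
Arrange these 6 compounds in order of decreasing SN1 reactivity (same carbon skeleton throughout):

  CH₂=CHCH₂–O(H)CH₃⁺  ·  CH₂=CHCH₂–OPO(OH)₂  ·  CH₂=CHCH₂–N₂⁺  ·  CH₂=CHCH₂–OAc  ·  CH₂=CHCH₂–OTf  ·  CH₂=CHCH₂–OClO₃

Same R in every case — rank the leaving groups.
The more stable X⁻ (or X) is on its own — i.e. the weaker a base it is — the better a leaving group it makes.
CH₂=CHCH₂–N₂⁺ loses N₂: no meaningful conjugate acid; N₂ departs as an exceptionally stable neutral molecule
CH₂=CHCH₂–OTf loses OTf⁻: pKₐ(CF₃SO₃H (triflic acid)) ≈ -14
CH₂=CHCH₂–OClO₃ loses ClO₄⁻: pKₐ(HClO₄) ≈ -10
CH₂=CHCH₂–O(H)CH₃⁺ loses R'OH: pKₐ(R'OH₂⁺) ≈ -2.4
CH₂=CHCH₂–OPO(OH)₂ loses H₂PO₄⁻: pKₐ(H₃PO₄) ≈ 2.1
CH₂=CHCH₂–OAc loses AcO⁻: pKₐ(CH₃COOH) ≈ 4.8

CH₂=CHCH₂–N₂⁺ > CH₂=CHCH₂–OTf > CH₂=CHCH₂–OClO₃ > CH₂=CHCH₂–O(H)CH₃⁺ > CH₂=CHCH₂–OPO(OH)₂ > CH₂=CHCH₂–OAc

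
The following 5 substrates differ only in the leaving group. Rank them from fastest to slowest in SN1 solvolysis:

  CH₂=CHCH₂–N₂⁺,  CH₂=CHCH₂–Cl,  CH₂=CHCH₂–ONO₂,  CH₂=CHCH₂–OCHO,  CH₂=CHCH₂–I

CH₂=CHCH₂–N₂⁺ > CH₂=CHCH₂–I > CH₂=CHCH₂–Cl > CH₂=CHCH₂–ONO₂ > CH₂=CHCH₂–OCHO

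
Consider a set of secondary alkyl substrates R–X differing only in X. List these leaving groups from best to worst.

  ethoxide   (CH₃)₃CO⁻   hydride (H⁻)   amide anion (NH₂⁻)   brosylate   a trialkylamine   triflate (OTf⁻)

triflate (OTf⁻) > brosylate > a trialkylamine > ethoxide > (CH₃)₃CO⁻ > hydride (H⁻) > amide anion (NH₂⁻)

A good leaving group is a weak base: the lower the pKₐ of its conjugate acid, the more readily it departs.
triflate (OTf⁻): pKₐ(CF₃SO₃H (triflic acid)) ≈ -14
brosylate: pKₐ(p-BrC₆H₄SO₃H) ≈ -2.8 — arenesulfonate with a p-bromo substituent
a trialkylamine: pKₐ(R'₃NH⁺) ≈ 10.7 — neutral but still a fairly strong base; Hofmann-elimination LG
ethoxide: pKₐ(CH₃CH₂OH) ≈ 16
(CH₃)₃CO⁻: pKₐ(t-BuOH) ≈ 18 — bulky, strongly basic alkoxide
hydride (H⁻): pKₐ(H₂) ≈ 36 — extremely strong base; leaves only in special hydride-transfer contexts
amide anion (NH₂⁻): pKₐ(NH₃) ≈ 38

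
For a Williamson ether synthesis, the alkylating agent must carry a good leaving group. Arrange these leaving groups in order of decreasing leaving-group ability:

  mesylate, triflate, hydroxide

Rank by basicity of the departing species: weakest base leaves most easily.
triflate: pKₐ(CF₃SO₃H (triflic acid)) ≈ -14
mesylate: pKₐ(CH₃SO₃H (MsOH)) ≈ -1.9 — resonance-delocalised alkanesulfonate
hydroxide: pKₐ(H₂O) ≈ 15.7

triflate > mesylate > hydroxide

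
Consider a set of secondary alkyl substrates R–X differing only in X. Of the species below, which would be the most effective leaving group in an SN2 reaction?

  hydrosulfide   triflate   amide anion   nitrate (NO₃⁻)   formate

triflate

Leaving-group ability tracks the stability of the departed species; conjugate-acid pKₐ is the usual yardstick (lower pKₐ → better LG).
triflate: pKₐ(CF₃SO₃H (triflic acid)) ≈ -14
nitrate (NO₃⁻): pKₐ(HNO₃) ≈ -1.3
formate: pKₐ(HCOOH) ≈ 3.8
hydrosulfide: pKₐ(H₂S) ≈ 7
amide anion: pKₐ(NH₃) ≈ 38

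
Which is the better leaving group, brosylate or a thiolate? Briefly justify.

brosylate is the better leaving group.
pKₐ(p-BrC₆H₄SO₃H) ≈ -2.8 versus pKₐ(RSH (a thiol)) ≈ 10.5: brosylate is the much weaker base.
Arenesulfonate with a p-bromo substituent.

brosylate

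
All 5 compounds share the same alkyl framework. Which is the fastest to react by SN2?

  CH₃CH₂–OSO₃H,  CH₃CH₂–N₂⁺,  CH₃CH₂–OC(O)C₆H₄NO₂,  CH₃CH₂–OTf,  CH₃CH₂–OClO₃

CH₃CH₂–N₂⁺

Identical carbon frameworks mean the comparison reduces to leaving-group quality.
Leaving-group ability tracks the stability of the departed species; conjugate-acid pKₐ is the usual yardstick (lower pKₐ → better LG).
CH₃CH₂–N₂⁺ loses N₂: no meaningful conjugate acid; N₂ departs as an exceptionally stable neutral molecule
CH₃CH₂–OTf loses OTf⁻: pKₐ(CF₃SO₃H (triflic acid)) ≈ -14
CH₃CH₂–OClO₃ loses ClO₄⁻: pKₐ(HClO₄) ≈ -10
CH₃CH₂–OSO₃H loses HSO₄⁻: pKₐ(H₂SO₄) ≈ -3
CH₃CH₂–OC(O)C₆H₄NO₂ loses p-O₂N–C₆H₄–COO⁻: pKₐ(p-nitrobenzoic acid) ≈ 3.4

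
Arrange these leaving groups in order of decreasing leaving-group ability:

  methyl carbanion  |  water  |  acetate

water > acetate > methyl carbanion

A good leaving group is a weak base: the lower the pKₐ of its conjugate acid, the more readily it departs.
water: pKₐ(H₃O⁺) ≈ -1.7
acetate: pKₐ(CH₃COOH) ≈ 4.8
methyl carbanion: pKₐ(CH₄) ≈ 48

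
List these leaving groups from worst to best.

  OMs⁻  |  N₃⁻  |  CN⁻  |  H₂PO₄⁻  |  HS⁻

Leaving-group ability tracks the stability of the departed species; conjugate-acid pKₐ is the usual yardstick (lower pKₐ → better LG).
OMs⁻: pKₐ(CH₃SO₃H (MsOH)) ≈ -1.9
H₂PO₄⁻: pKₐ(H₃PO₄) ≈ 2.1
N₃⁻: pKₐ(HN₃) ≈ 4.7
HS⁻: pKₐ(H₂S) ≈ 7
CN⁻: pKₐ(HCN) ≈ 9.2
The question asks for worst first, so the sequence is read in increasing leaving-group ability.

CN⁻ < HS⁻ < N₃⁻ < H₂PO₄⁻ < OMs⁻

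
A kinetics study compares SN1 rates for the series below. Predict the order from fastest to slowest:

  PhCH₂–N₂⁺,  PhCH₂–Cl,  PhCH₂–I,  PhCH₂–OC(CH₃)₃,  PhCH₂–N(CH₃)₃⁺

PhCH₂–N₂⁺ > PhCH₂–I > PhCH₂–Cl > PhCH₂–N(CH₃)₃⁺ > PhCH₂–OC(CH₃)₃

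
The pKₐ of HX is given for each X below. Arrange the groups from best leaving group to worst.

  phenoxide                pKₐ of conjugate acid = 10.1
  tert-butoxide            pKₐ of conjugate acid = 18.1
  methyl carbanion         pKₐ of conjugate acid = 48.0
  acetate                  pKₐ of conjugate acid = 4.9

acetate > phenoxide > tert-butoxide > methyl carbanion

Lower conjugate-acid pKₐ ⇒ weaker base ⇒ better leaving group.
Sorting by the given values: acetate (4.9), phenoxide (10.1), tert-butoxide (18.1), methyl carbanion (48.0).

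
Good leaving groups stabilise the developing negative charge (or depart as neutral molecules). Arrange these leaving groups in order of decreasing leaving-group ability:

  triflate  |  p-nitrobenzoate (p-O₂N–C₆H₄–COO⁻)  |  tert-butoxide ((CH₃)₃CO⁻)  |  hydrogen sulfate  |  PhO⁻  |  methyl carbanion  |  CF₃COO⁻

Leaving-group ability tracks the stability of the departed species; conjugate-acid pKₐ is the usual yardstick (lower pKₐ → better LG).
triflate: pKₐ(CF₃SO₃H (triflic acid)) ≈ -14
hydrogen sulfate: pKₐ(H₂SO₄) ≈ -3
CF₃COO⁻: pKₐ(CF₃COOH) ≈ 0.2
p-nitrobenzoate (p-O₂N–C₆H₄–COO⁻): pKₐ(p-nitrobenzoic acid) ≈ 3.4
PhO⁻: pKₐ(C₆H₅OH (phenol)) ≈ 10
tert-butoxide ((CH₃)₃CO⁻): pKₐ(t-BuOH) ≈ 18
methyl carbanion: pKₐ(CH₄) ≈ 48

triflate > hydrogen sulfate > CF₃COO⁻ > p-nitrobenzoate (p-O₂N–C₆H₄–COO⁻) > PhO⁻ > tert-butoxide ((CH₃)₃CO⁻) > methyl carbanion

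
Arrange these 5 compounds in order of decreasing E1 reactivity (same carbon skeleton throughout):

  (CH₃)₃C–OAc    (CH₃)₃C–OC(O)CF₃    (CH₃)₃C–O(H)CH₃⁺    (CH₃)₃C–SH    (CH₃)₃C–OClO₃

The skeletons are identical, so relative rate is governed entirely by leaving-group ability.
The more stable X⁻ (or X) is on its own — i.e. the weaker a base it is — the better a leaving group it makes.
(CH₃)₃C–OClO₃ loses ClO₄⁻: pKₐ(HClO₄) ≈ -10
(CH₃)₃C–O(H)CH₃⁺ loses R'OH: pKₐ(R'OH₂⁺) ≈ -2.4
(CH₃)₃C–OC(O)CF₃ loses CF₃COO⁻: pKₐ(CF₃COOH) ≈ 0.2
(CH₃)₃C–OAc loses AcO⁻: pKₐ(CH₃COOH) ≈ 4.8
(CH₃)₃C–SH loses HS⁻: pKₐ(H₂S) ≈ 7

(CH₃)₃C–OClO₃ > (CH₃)₃C–O(H)CH₃⁺ > (CH₃)₃C–OC(O)CF₃ > (CH₃)₃C–OAc > (CH₃)₃C–SH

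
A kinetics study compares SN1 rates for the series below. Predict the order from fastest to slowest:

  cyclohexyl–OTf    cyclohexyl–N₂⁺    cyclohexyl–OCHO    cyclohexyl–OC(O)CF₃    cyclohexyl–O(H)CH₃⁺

cyclohexyl–N₂⁺ > cyclohexyl–OTf > cyclohexyl–O(H)CH₃⁺ > cyclohexyl–OC(O)CF₃ > cyclohexyl–OCHO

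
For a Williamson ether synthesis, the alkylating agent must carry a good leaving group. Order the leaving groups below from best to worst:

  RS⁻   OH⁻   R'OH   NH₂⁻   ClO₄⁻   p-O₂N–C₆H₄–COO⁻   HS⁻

ClO₄⁻ > R'OH > p-O₂N–C₆H₄–COO⁻ > HS⁻ > RS⁻ > OH⁻ > NH₂⁻

Leaving-group ability tracks the stability of the departed species; conjugate-acid pKₐ is the usual yardstick (lower pKₐ → better LG).
ClO₄⁻: pKₐ(HClO₄) ≈ -10
R'OH: pKₐ(R'OH₂⁺) ≈ -2.4
p-O₂N–C₆H₄–COO⁻: pKₐ(p-nitrobenzoic acid) ≈ 3.4
HS⁻: pKₐ(H₂S) ≈ 7
RS⁻: pKₐ(RSH (a thiol)) ≈ 10.5
OH⁻: pKₐ(H₂O) ≈ 15.7
NH₂⁻: pKₐ(NH₃) ≈ 38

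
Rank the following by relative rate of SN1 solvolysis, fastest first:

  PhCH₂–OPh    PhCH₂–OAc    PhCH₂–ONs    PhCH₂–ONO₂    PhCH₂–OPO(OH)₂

Identical carbon frameworks mean the comparison reduces to leaving-group quality.
Leaving-group ability tracks the stability of the departed species; conjugate-acid pKₐ is the usual yardstick (lower pKₐ → better LG).
PhCH₂–ONs loses ONs⁻: pKₐ(p-O₂NC₆H₄SO₃H) ≈ -3.5
PhCH₂–ONO₂ loses NO₃⁻: pKₐ(HNO₃) ≈ -1.3
PhCH₂–OPO(OH)₂ loses H₂PO₄⁻: pKₐ(H₃PO₄) ≈ 2.1
PhCH₂–OAc loses AcO⁻: pKₐ(CH₃COOH) ≈ 4.8
PhCH₂–OPh loses PhO⁻: pKₐ(C₆H₅OH (phenol)) ≈ 10

PhCH₂–ONs > PhCH₂–ONO₂ > PhCH₂–OPO(OH)₂ > PhCH₂–OAc > PhCH₂–OPh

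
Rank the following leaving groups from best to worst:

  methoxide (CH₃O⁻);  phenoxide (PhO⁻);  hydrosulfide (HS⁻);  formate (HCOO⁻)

The more stable X⁻ (or X) is on its own — i.e. the weaker a base it is — the better a leaving group it makes.
formate (HCOO⁻): pKₐ(HCOOH) ≈ 3.8
hydrosulfide (HS⁻): pKₐ(H₂S) ≈ 7
phenoxide (PhO⁻): pKₐ(C₆H₅OH (phenol)) ≈ 10
methoxide (CH₃O⁻): pKₐ(CH₃OH) ≈ 15.5

formate (HCOO⁻) > hydrosulfide (HS⁻) > phenoxide (PhO⁻) > methoxide (CH₃O⁻)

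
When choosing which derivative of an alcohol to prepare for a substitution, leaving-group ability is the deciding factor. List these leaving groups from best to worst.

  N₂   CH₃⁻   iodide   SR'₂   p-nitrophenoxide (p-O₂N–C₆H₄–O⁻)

N₂ > iodide > SR'₂ > p-nitrophenoxide (p-O₂N–C₆H₄–O⁻) > CH₃⁻

Rank by basicity of the departing species: weakest base leaves most easily.
N₂: no meaningful conjugate acid; N₂ departs as an exceptionally stable neutral molecule
iodide: pKₐ(HI) ≈ -10 — large, highly polarisable; very weak base
SR'₂: pKₐ(R'₂SH⁺) ≈ -7
p-nitrophenoxide (p-O₂N–C₆H₄–O⁻): pKₐ(p-nitrophenol) ≈ 7.2
CH₃⁻: pKₐ(CH₄) ≈ 48 — unstabilised carbanion; the worst conceivable leaving group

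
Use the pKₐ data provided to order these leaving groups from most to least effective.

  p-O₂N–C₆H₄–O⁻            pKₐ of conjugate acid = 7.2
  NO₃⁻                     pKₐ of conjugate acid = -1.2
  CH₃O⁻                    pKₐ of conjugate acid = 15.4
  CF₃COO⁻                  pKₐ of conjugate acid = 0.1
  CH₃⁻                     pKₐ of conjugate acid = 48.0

NO₃⁻ > CF₃COO⁻ > p-O₂N–C₆H₄–O⁻ > CH₃O⁻ > CH₃⁻

Lower conjugate-acid pKₐ ⇒ weaker base ⇒ better leaving group.
Sorting by the given values: NO₃⁻ (-1.2), CF₃COO⁻ (0.1), p-O₂N–C₆H₄–O⁻ (7.2), CH₃O⁻ (15.4), CH₃⁻ (48.0).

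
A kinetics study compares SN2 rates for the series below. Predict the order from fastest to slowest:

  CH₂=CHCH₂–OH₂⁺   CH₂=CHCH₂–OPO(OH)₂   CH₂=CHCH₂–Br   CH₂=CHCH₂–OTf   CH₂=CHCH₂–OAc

Same R in every case — rank the leaving groups.
A good leaving group is a weak base: the lower the pKₐ of its conjugate acid, the more readily it departs.
CH₂=CHCH₂–OTf loses OTf⁻: pKₐ(CF₃SO₃H (triflic acid)) ≈ -14
CH₂=CHCH₂–Br loses Br⁻: pKₐ(HBr) ≈ -9
CH₂=CHCH₂–OH₂⁺ loses H₂O: pKₐ(H₃O⁺) ≈ -1.7
CH₂=CHCH₂–OPO(OH)₂ loses H₂PO₄⁻: pKₐ(H₃PO₄) ≈ 2.1
CH₂=CHCH₂–OAc loses AcO⁻: pKₐ(CH₃COOH) ≈ 4.8

CH₂=CHCH₂–OTf > CH₂=CHCH₂–Br > CH₂=CHCH₂–OH₂⁺ > CH₂=CHCH₂–OPO(OH)₂ > CH₂=CHCH₂–OAc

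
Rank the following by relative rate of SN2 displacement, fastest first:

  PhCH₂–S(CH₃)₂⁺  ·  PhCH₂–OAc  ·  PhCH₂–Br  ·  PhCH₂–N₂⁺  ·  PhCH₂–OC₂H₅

The skeletons are identical, so relative rate is governed entirely by leaving-group ability.
A good leaving group is a weak base: the lower the pKₐ of its conjugate acid, the more readily it departs.
PhCH₂–N₂⁺ loses N₂: no meaningful conjugate acid; N₂ departs as an exceptionally stable neutral molecule
PhCH₂–Br loses Br⁻: pKₐ(HBr) ≈ -9
PhCH₂–S(CH₃)₂⁺ loses SR'₂: pKₐ(R'₂SH⁺) ≈ -7
PhCH₂–OAc loses AcO⁻: pKₐ(CH₃COOH) ≈ 4.8
PhCH₂–OC₂H₅ loses CH₃CH₂O⁻: pKₐ(CH₃CH₂OH) ≈ 16

PhCH₂–N₂⁺ > PhCH₂–Br > PhCH₂–S(CH₃)₂⁺ > PhCH₂–OAc > PhCH₂–OC₂H₅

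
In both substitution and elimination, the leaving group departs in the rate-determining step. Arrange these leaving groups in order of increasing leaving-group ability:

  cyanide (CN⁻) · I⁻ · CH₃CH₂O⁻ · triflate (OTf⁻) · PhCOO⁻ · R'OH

CH₃CH₂O⁻ < cyanide (CN⁻) < PhCOO⁻ < R'OH < I⁻ < triflate (OTf⁻)

A good leaving group is a weak base: the lower the pKₐ of its conjugate acid, the more readily it departs.
triflate (OTf⁻): pKₐ(CF₃SO₃H (triflic acid)) ≈ -14
I⁻: pKₐ(HI) ≈ -10
R'OH: pKₐ(R'OH₂⁺) ≈ -2.4 — neutral; leaves from a protonated ether (an oxonium ion, R–O(H)R'⁺)
PhCOO⁻: pKₐ(C₆H₅COOH) ≈ 4.2
cyanide (CN⁻): pKₐ(HCN) ≈ 9.2 — sp carbon stabilises the charge somewhat, but still a poor LG
CH₃CH₂O⁻: pKₐ(CH₃CH₂OH) ≈ 16
Reversing gives the worst-to-best order requested.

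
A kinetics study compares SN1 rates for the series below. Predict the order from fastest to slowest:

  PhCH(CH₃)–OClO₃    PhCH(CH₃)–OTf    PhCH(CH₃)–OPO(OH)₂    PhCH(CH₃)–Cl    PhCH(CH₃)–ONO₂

PhCH(CH₃)–OTf > PhCH(CH₃)–OClO₃ > PhCH(CH₃)–Cl > PhCH(CH₃)–ONO₂ > PhCH(CH₃)–OPO(OH)₂

The skeletons are identical, so relative rate is governed entirely by leaving-group ability.
Rank by basicity of the departing species: weakest base leaves most easily.
PhCH(CH₃)–OTf loses OTf⁻: pKₐ(CF₃SO₃H (triflic acid)) ≈ -14
PhCH(CH₃)–OClO₃ loses ClO₄⁻: pKₐ(HClO₄) ≈ -10
PhCH(CH₃)–Cl loses Cl⁻: pKₐ(HCl) ≈ -7
PhCH(CH₃)–ONO₂ loses NO₃⁻: pKₐ(HNO₃) ≈ -1.3
PhCH(CH₃)–OPO(OH)₂ loses H₂PO₄⁻: pKₐ(H₃PO₄) ≈ 2.1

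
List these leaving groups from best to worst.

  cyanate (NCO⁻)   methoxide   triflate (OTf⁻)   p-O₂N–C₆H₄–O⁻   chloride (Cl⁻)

The more stable X⁻ (or X) is on its own — i.e. the weaker a base it is — the better a leaving group it makes.
triflate (OTf⁻): pKₐ(CF₃SO₃H (triflic acid)) ≈ -14
chloride (Cl⁻): pKₐ(HCl) ≈ -7 — moderately weak base
cyanate (NCO⁻): pKₐ(HOCN) ≈ 3.5 — resonance between N and O
p-O₂N–C₆H₄–O⁻: pKₐ(p-nitrophenol) ≈ 7.2
methoxide: pKₐ(CH₃OH) ≈ 15.5 — strong base; alkoxides do not leave unassisted

triflate (OTf⁻) > chloride (Cl⁻) > cyanate (NCO⁻) > p-O₂N–C₆H₄–O⁻ > methoxide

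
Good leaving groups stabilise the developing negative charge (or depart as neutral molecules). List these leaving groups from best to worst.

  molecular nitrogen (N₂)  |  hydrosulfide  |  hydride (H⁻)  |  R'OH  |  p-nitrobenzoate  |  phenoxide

molecular nitrogen (N₂): no meaningful conjugate acid; N₂ departs as an exceptionally stable neutral molecule
R'OH: pKₐ(R'OH₂⁺) ≈ -2.4 — neutral; leaves from a protonated ether (an oxonium ion, R–O(H)R'⁺)
p-nitrobenzoate: pKₐ(p-nitrobenzoic acid) ≈ 3.4 — electron-withdrawing nitro group stabilises the carboxylate
hydrosulfide: pKₐ(H₂S) ≈ 7 — larger and more polarisable than the oxygen analogue
phenoxide: pKₐ(C₆H₅OH (phenol)) ≈ 10
hydride (H⁻): pKₐ(H₂) ≈ 36

molecular nitrogen (N₂) > R'OH > p-nitrobenzoate > hydrosulfide > phenoxide > hydride (H⁻)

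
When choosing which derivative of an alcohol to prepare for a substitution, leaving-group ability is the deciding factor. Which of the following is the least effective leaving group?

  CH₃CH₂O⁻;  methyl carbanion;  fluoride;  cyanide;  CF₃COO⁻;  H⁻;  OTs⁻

The more stable X⁻ (or X) is on its own — i.e. the weaker a base it is — the better a leaving group it makes.
OTs⁻: pKₐ(p-CH₃C₆H₄SO₃H (TsOH)) ≈ -2.8
CF₃COO⁻: pKₐ(CF₃COOH) ≈ 0.2
fluoride: pKₐ(HF) ≈ 3.2
cyanide: pKₐ(HCN) ≈ 9.2
CH₃CH₂O⁻: pKₐ(CH₃CH₂OH) ≈ 16
H⁻: pKₐ(H₂) ≈ 36
methyl carbanion: pKₐ(CH₄) ≈ 48

methyl carbanion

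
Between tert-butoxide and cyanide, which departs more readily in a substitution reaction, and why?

cyanide is the better leaving group.
pKₐ(HCN) ≈ 9.2 versus pKₐ(t-BuOH) ≈ 18: cyanide is the much weaker base.
Sp carbon stabilises the charge somewhat, but still a poor LG.

cyanide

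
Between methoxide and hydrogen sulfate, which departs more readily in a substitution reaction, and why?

hydrogen sulfate is the better leaving group.
pKₐ(H₂SO₄) ≈ -3 versus pKₐ(CH₃OH) ≈ 15.5: hydrogen sulfate is the much weaker base.
Conjugate base of a strong mineral acid.

hydrogen sulfate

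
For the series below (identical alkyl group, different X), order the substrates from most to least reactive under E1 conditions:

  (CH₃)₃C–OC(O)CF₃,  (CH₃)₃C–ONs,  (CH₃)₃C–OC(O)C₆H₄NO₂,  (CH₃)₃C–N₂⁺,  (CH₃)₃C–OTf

Identical carbon frameworks mean the comparison reduces to leaving-group quality.
Rank by basicity of the departing species: weakest base leaves most easily.
(CH₃)₃C–N₂⁺ loses N₂: no meaningful conjugate acid; N₂ departs as an exceptionally stable neutral molecule
(CH₃)₃C–OTf loses OTf⁻: pKₐ(CF₃SO₃H (triflic acid)) ≈ -14
(CH₃)₃C–ONs loses ONs⁻: pKₐ(p-O₂NC₆H₄SO₃H) ≈ -3.5
(CH₃)₃C–OC(O)CF₃ loses CF₃COO⁻: pKₐ(CF₃COOH) ≈ 0.2
(CH₃)₃C–OC(O)C₆H₄NO₂ loses p-O₂N–C₆H₄–COO⁻: pKₐ(p-nitrobenzoic acid) ≈ 3.4

(CH₃)₃C–N₂⁺ > (CH₃)₃C–OTf > (CH₃)₃C–ONs > (CH₃)₃C–OC(O)CF₃ > (CH₃)₃C–OC(O)C₆H₄NO₂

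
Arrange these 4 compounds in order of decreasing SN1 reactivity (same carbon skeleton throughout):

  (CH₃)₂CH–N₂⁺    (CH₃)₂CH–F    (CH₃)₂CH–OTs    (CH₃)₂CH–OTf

(CH₃)₂CH–N₂⁺ > (CH₃)₂CH–OTf > (CH₃)₂CH–OTs > (CH₃)₂CH–F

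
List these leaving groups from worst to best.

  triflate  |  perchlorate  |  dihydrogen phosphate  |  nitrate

triflate: pKₐ(CF₃SO₃H (triflic acid)) ≈ -14 — charge spread over three oxygens and a CF₃ group; the premier leaving group in synthesis
perchlorate: pKₐ(HClO₄) ≈ -10 — extremely weak base; rarely used for safety reasons
nitrate: pKₐ(HNO₃) ≈ -1.3 — resonance-delocalised over three oxygens
dihydrogen phosphate: pKₐ(H₃PO₄) ≈ 2.1 — moderate base; biological leaving group after further activation
Reversing gives the worst-to-best order requested.

dihydrogen phosphate < nitrate < perchlorate < triflate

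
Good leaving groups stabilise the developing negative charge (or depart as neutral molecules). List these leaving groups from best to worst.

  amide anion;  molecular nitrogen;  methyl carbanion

molecular nitrogen > amide anion > methyl carbanion

Rank by basicity of the departing species: weakest base leaves most easily.
molecular nitrogen: no meaningful conjugate acid; N₂ departs as an exceptionally stable neutral molecule
amide anion: pKₐ(NH₃) ≈ 38
methyl carbanion: pKₐ(CH₄) ≈ 48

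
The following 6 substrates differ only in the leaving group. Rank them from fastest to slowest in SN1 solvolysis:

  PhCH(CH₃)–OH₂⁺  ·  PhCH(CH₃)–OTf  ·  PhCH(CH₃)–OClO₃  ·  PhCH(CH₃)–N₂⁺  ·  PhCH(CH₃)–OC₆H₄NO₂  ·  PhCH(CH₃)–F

Identical carbon frameworks mean the comparison reduces to leaving-group quality.
Rank by basicity of the departing species: weakest base leaves most easily.
PhCH(CH₃)–N₂⁺ loses N₂: no meaningful conjugate acid; N₂ departs as an exceptionally stable neutral molecule
PhCH(CH₃)–OTf loses OTf⁻: pKₐ(CF₃SO₃H (triflic acid)) ≈ -14
PhCH(CH₃)–OClO₃ loses ClO₄⁻: pKₐ(HClO₄) ≈ -10
PhCH(CH₃)–OH₂⁺ loses H₂O: pKₐ(H₃O⁺) ≈ -1.7
PhCH(CH₃)–F loses F⁻: pKₐ(HF) ≈ 3.2
PhCH(CH₃)–OC₆H₄NO₂ loses p-O₂N–C₆H₄–O⁻: pKₐ(p-nitrophenol) ≈ 7.2

PhCH(CH₃)–N₂⁺ > PhCH(CH₃)–OTf > PhCH(CH₃)–OClO₃ > PhCH(CH₃)–OH₂⁺ > PhCH(CH₃)–F > PhCH(CH₃)–OC₆H₄NO₂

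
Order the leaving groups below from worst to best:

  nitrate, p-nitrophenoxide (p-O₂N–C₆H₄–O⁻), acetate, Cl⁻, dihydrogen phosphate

p-nitrophenoxide (p-O₂N–C₆H₄–O⁻) < acetate < dihydrogen phosphate < nitrate < Cl⁻

Leaving-group ability tracks the stability of the departed species; conjugate-acid pKₐ is the usual yardstick (lower pKₐ → better LG).
Cl⁻: pKₐ(HCl) ≈ -7
nitrate: pKₐ(HNO₃) ≈ -1.3
dihydrogen phosphate: pKₐ(H₃PO₄) ≈ 2.1 — moderate base; biological leaving group after further activation
acetate: pKₐ(CH₃COOH) ≈ 4.8 — resonance-stabilised but still a weak base
p-nitrophenoxide (p-O₂N–C₆H₄–O⁻): pKₐ(p-nitrophenol) ≈ 7.2
The question asks for worst first, so the sequence is read in increasing leaving-group ability.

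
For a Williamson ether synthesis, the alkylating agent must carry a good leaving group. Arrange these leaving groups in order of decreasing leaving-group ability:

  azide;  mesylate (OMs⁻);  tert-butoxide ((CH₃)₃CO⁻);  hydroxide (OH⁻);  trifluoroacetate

A good leaving group is a weak base: the lower the pKₐ of its conjugate acid, the more readily it departs.
mesylate (OMs⁻): pKₐ(CH₃SO₃H (MsOH)) ≈ -1.9
trifluoroacetate: pKₐ(CF₃COOH) ≈ 0.2
azide: pKₐ(HN₃) ≈ 4.7
hydroxide (OH⁻): pKₐ(H₂O) ≈ 15.7
tert-butoxide ((CH₃)₃CO⁻): pKₐ(t-BuOH) ≈ 18

mesylate (OMs⁻) > trifluoroacetate > azide > hydroxide (OH⁻) > tert-butoxide ((CH₃)₃CO⁻)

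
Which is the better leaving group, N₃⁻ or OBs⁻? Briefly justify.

OBs⁻

OBs⁻ is the better leaving group.
pKₐ(p-BrC₆H₄SO₃H) ≈ -2.8 versus pKₐ(HN₃) ≈ 4.7: OBs⁻ is the much weaker base.
Arenesulfonate with a p-bromo substituent.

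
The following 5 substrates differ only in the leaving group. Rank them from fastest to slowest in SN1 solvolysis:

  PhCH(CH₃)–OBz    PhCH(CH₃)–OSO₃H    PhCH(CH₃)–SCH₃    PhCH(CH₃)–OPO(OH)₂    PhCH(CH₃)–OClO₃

PhCH(CH₃)–OClO₃ > PhCH(CH₃)–OSO₃H > PhCH(CH₃)–OPO(OH)₂ > PhCH(CH₃)–OBz > PhCH(CH₃)–SCH₃

Same R in every case — rank the leaving groups.
Rank by basicity of the departing species: weakest base leaves most easily.
PhCH(CH₃)–OClO₃ loses ClO₄⁻: pKₐ(HClO₄) ≈ -10
PhCH(CH₃)–OSO₃H loses HSO₄⁻: pKₐ(H₂SO₄) ≈ -3
PhCH(CH₃)–OPO(OH)₂ loses H₂PO₄⁻: pKₐ(H₃PO₄) ≈ 2.1
PhCH(CH₃)–OBz loses PhCOO⁻: pKₐ(C₆H₅COOH) ≈ 4.2
PhCH(CH₃)–SCH₃ loses RS⁻: pKₐ(RSH (a thiol)) ≈ 10.5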